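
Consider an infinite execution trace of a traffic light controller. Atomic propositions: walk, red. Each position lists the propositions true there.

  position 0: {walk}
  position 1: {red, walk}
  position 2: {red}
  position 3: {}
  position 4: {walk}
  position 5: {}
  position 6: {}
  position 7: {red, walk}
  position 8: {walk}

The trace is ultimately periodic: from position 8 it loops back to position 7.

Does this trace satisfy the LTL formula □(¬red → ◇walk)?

¬red → ◇walk holds at every position 0..8, and those are all positions ever visited, so □(¬red → ◇walk) holds.
Positions where ¬red holds: 0, 3, 4, 5, 6, 8.
Check ◇walk at each: 0→ok, 3→ok, 4→ok, 5→ok, 6→ok, 8→ok.

Holds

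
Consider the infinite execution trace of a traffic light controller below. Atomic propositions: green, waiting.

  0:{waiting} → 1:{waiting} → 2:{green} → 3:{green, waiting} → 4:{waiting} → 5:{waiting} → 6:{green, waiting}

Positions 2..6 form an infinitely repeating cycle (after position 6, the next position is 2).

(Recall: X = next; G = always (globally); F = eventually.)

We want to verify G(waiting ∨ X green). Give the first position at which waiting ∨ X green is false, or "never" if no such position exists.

never

waiting ∨ X green holds at every position 0..6, and those are all the positions the trace ever visits, so the invariant G(waiting ∨ X green) is never violated.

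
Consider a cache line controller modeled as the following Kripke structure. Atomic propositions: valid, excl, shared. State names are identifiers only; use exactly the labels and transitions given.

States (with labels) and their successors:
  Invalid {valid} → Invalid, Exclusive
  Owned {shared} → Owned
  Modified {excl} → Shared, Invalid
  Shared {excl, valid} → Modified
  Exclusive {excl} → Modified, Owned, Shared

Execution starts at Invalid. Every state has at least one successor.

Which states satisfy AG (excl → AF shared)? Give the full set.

States satisfying excl → AF shared: {Invalid, Owned}.
States satisfying AG (excl → AF shared): {Owned}.

{Owned}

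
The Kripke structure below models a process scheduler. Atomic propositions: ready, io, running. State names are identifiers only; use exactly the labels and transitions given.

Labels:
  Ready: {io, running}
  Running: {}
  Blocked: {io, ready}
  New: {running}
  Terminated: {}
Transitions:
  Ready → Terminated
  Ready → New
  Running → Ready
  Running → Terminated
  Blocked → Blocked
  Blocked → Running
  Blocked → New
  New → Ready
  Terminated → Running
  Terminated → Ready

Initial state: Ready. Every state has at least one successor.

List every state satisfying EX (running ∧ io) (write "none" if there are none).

States satisfying running ∧ io: {Ready}.
States satisfying EX (running ∧ io): {Running, New, Terminated}.

{Running, New, Terminated}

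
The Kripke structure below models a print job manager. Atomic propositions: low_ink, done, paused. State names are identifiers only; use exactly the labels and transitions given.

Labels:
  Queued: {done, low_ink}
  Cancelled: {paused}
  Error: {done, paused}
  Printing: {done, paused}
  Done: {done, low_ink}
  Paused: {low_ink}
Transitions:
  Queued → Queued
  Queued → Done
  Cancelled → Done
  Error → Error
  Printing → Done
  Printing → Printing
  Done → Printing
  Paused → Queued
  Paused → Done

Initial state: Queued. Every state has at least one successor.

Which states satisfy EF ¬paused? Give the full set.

{Queued, Cancelled, Printing, Done, Paused}

States satisfying ¬paused: {Queued, Done, Paused}.
States satisfying EF ¬paused: {Queued, Cancelled, Printing, Done, Paused}.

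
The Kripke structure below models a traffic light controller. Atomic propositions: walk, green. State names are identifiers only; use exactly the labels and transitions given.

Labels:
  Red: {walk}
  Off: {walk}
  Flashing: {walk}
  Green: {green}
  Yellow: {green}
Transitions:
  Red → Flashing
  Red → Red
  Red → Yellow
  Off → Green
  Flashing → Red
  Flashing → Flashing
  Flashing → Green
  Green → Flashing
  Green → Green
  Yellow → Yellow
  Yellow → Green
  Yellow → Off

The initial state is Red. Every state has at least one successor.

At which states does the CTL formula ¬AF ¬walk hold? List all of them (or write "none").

States satisfying ¬walk: {Green, Yellow}.
States satisfying AF ¬walk: {Off, Green, Yellow}.
States satisfying ¬AF ¬walk: {Red, Flashing}.

{Red, Flashing}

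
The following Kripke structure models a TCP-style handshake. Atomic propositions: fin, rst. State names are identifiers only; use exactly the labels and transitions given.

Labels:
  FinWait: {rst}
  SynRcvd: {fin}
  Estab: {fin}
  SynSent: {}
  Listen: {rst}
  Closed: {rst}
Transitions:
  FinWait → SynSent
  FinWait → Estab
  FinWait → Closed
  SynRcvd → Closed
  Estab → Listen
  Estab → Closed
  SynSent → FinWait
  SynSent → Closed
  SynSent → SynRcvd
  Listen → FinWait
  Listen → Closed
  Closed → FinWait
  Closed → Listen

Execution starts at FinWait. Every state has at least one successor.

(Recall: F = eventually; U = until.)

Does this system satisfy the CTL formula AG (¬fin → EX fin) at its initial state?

Does not hold

States satisfying ¬fin → EX fin: {FinWait, SynRcvd, Estab, SynSent}.
States satisfying AG (¬fin → EX fin): ∅.
Closed is reachable from FinWait and violates ¬fin → EX fin, so AG fails at FinWait.
FinWait ∉ Sat(AG (¬fin → EX fin)).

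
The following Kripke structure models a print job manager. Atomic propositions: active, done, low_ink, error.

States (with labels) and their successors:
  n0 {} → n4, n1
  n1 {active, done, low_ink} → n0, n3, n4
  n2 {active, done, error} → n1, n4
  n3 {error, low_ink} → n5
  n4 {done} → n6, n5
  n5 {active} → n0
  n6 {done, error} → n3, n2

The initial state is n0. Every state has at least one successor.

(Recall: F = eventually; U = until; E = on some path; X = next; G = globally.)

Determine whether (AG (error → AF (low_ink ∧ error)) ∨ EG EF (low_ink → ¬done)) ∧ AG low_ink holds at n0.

No

States satisfying error → AF (low_ink ∧ error): {n0, n1, n3, n4, n5}.
States satisfying AG (error → AF (low_ink ∧ error)): ∅.
States satisfying EF (low_ink → ¬done): {n0, n1, n2, n3, n4, n5, n6}.
States satisfying EG EF (low_ink → ¬done): {n0, n1, n2, n3, n4, n5, n6}.
States satisfying low_ink: {n1, n3}.
States satisfying AG low_ink: ∅.
States satisfying (AG (error → AF (low_ink ∧ error)) ∨ EG EF (low_ink → ¬done)) ∧ AG low_ink: ∅.
n0 ∉ Sat((AG (error → AF (low_ink ∧ error)) ∨ EG EF (low_ink → ¬done)) ∧ AG low_ink).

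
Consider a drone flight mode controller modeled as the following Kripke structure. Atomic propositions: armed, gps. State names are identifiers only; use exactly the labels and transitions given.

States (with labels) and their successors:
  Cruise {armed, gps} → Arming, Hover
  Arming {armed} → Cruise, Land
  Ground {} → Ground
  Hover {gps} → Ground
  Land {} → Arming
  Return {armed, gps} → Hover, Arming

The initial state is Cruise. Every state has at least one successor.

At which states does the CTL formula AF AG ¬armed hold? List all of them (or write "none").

{Ground, Hover}

States satisfying AG ¬armed: {Ground, Hover}.
States satisfying AF AG ¬armed: {Ground, Hover}.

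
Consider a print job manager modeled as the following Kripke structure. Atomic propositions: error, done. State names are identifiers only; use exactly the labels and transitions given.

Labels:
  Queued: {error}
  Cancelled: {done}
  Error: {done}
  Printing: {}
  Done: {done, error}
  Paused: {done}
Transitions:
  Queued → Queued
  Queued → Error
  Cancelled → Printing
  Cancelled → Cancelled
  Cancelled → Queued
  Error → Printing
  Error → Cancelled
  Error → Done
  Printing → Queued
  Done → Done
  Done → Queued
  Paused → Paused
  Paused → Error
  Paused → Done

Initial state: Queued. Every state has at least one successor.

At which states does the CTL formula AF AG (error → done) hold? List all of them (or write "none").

none

States satisfying AG (error → done): ∅.
States satisfying AF AG (error → done): ∅.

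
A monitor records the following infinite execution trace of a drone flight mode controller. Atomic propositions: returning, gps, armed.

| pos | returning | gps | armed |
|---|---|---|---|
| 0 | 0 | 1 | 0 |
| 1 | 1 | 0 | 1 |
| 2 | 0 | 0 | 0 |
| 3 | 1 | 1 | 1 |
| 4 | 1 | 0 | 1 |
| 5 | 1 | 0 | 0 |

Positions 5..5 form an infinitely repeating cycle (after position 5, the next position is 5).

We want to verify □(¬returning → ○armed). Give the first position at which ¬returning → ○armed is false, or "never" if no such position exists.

never

¬returning → ○armed holds at every position 0..5, and those are all the positions the trace ever visits, so the invariant □(¬returning → ○armed) is never violated.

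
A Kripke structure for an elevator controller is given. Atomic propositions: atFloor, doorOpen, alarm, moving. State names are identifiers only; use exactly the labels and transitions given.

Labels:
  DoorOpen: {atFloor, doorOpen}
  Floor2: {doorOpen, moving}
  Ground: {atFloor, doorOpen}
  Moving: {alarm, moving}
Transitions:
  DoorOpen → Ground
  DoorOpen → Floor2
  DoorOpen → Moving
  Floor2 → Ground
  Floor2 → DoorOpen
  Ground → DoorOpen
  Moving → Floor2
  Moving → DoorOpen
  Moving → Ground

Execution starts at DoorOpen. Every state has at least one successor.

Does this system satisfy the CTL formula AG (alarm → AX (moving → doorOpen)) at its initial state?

Yes

States satisfying alarm → AX (moving → doorOpen): {DoorOpen, Floor2, Ground, Moving}.
States satisfying AG (alarm → AX (moving → doorOpen)): {DoorOpen, Floor2, Ground, Moving}.
Every state reachable from DoorOpen satisfies alarm → AX (moving → doorOpen).
DoorOpen ∈ Sat(AG (alarm → AX (moving → doorOpen))).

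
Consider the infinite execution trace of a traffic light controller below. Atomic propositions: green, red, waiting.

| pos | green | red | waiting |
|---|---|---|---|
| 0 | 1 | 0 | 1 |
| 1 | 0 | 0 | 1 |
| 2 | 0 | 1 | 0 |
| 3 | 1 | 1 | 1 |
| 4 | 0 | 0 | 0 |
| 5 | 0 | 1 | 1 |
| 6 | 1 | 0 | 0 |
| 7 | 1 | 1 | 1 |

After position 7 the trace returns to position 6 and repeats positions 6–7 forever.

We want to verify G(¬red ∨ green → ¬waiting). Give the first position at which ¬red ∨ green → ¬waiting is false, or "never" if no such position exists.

0

At position 0 the labels are {green, waiting}, so ¬red ∨ green → ¬waiting is false there. This is the first violation.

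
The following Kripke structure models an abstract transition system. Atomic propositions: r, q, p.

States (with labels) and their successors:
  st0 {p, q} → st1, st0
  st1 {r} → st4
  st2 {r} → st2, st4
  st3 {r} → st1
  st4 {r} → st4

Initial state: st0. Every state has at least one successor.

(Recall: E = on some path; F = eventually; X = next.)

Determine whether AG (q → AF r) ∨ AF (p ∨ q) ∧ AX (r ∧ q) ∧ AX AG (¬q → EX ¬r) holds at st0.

States satisfying q → AF r: {st1, st2, st3, st4}.
States satisfying AG (q → AF r): {st1, st2, st3, st4}.
States satisfying p ∨ q: {st0}.
States satisfying AF (p ∨ q): {st0}.
States satisfying r ∧ q: ∅.
States satisfying AX (r ∧ q): ∅.
States satisfying AF (p ∨ q) ∧ AX (r ∧ q): ∅.
States satisfying AG (¬q → EX ¬r): ∅.
States satisfying AX AG (¬q → EX ¬r): ∅.
States satisfying AF (p ∨ q) ∧ AX (r ∧ q) ∧ AX AG (¬q → EX ¬r): ∅.
States satisfying AG (q → AF r) ∨ AF (p ∨ q) ∧ AX (r ∧ q) ∧ AX AG (¬q → EX ¬r): {st1, st2, st3, st4}.
st0 ∉ Sat(AG (q → AF r) ∨ AF (p ∨ q) ∧ AX (r ∧ q) ∧ AX AG (¬q → EX ¬r)).

Violated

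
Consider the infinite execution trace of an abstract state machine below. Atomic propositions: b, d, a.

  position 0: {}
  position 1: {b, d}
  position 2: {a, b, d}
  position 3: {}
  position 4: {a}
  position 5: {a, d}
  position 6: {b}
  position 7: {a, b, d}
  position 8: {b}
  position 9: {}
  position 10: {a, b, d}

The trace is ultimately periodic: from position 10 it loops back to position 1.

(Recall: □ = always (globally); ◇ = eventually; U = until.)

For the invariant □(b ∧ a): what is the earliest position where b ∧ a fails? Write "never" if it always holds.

At position 0 the labels are {}, so b ∧ a is false there. This is the first violation.

0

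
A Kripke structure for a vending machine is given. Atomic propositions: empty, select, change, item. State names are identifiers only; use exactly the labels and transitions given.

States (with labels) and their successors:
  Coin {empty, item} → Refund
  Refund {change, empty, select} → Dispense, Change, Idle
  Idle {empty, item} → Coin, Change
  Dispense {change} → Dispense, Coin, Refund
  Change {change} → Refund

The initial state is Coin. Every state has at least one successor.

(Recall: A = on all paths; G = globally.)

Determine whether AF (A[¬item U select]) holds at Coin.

States satisfying A[¬item U select]: {Refund, Change}.
States satisfying AF (A[¬item U select]): {Coin, Refund, Idle, Change}.
Coin ∈ Sat(AF (A[¬item U select])).

Yes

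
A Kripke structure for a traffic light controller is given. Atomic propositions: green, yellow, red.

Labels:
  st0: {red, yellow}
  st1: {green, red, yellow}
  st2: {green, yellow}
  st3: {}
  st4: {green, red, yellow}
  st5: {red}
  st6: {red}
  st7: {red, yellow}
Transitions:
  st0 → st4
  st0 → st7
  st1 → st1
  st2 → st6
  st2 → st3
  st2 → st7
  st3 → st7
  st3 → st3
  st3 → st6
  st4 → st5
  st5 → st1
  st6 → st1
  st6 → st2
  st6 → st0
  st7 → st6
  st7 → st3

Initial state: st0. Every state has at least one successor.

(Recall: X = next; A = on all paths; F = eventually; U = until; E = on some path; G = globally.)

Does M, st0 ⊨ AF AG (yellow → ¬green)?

States satisfying AG (yellow → ¬green): ∅.
States satisfying AF AG (yellow → ¬green): ∅.
There is a path from st0 along which AG (yellow → ¬green) never holds.
st0 ∉ Sat(AF AG (yellow → ¬green)).

Does not hold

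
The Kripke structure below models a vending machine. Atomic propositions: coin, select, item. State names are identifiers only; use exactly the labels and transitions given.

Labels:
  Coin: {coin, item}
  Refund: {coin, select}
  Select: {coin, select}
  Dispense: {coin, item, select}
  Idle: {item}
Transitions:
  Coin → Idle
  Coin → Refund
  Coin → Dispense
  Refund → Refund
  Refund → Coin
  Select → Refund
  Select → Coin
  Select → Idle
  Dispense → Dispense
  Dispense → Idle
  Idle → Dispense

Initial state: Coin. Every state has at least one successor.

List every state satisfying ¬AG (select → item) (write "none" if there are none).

{Coin, Refund, Select}

States satisfying select → item: {Coin, Dispense, Idle}.
States satisfying AG (select → item): {Dispense, Idle}.
States satisfying ¬AG (select → item): {Coin, Refund, Select}.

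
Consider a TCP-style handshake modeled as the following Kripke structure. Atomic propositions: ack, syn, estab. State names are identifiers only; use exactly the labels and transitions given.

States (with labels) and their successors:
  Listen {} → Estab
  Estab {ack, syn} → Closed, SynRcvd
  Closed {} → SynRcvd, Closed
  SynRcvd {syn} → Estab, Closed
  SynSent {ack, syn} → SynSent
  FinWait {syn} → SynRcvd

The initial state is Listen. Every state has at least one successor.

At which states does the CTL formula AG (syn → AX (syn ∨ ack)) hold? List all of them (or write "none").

{SynSent}

States satisfying syn → AX (syn ∨ ack): {Listen, Closed, SynSent, FinWait}.
States satisfying AG (syn → AX (syn ∨ ack)): {SynSent}.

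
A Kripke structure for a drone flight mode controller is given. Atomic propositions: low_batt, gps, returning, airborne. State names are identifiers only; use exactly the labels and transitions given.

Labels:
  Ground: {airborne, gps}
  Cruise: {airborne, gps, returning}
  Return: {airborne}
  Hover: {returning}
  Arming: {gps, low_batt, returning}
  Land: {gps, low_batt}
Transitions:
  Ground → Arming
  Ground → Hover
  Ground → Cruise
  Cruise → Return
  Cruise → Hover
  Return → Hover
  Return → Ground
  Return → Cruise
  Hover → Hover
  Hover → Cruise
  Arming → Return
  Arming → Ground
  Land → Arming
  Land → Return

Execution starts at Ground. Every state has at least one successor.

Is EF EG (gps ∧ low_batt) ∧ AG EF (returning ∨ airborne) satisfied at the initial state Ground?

States satisfying EG (gps ∧ low_batt): ∅.
States satisfying EF EG (gps ∧ low_batt): ∅.
States satisfying EF (returning ∨ airborne): {Ground, Cruise, Return, Hover, Arming, Land}.
States satisfying AG EF (returning ∨ airborne): {Ground, Cruise, Return, Hover, Arming, Land}.
States satisfying EF EG (gps ∧ low_batt) ∧ AG EF (returning ∨ airborne): ∅.
Ground ∉ Sat(EF EG (gps ∧ low_batt) ∧ AG EF (returning ∨ airborne)).

No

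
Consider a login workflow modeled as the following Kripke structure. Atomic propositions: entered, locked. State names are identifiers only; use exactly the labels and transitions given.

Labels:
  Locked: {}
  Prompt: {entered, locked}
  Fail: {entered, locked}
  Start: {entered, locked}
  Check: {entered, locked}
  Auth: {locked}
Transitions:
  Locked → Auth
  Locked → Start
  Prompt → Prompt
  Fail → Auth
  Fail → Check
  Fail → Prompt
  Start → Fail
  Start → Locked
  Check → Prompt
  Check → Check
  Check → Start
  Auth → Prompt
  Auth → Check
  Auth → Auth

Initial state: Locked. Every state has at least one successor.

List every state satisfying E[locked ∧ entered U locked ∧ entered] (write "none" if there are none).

States satisfying locked ∧ entered: {Prompt, Fail, Start, Check}.
States satisfying E[locked ∧ entered U locked ∧ entered]: {Prompt, Fail, Start, Check}.

{Prompt, Fail, Start, Check}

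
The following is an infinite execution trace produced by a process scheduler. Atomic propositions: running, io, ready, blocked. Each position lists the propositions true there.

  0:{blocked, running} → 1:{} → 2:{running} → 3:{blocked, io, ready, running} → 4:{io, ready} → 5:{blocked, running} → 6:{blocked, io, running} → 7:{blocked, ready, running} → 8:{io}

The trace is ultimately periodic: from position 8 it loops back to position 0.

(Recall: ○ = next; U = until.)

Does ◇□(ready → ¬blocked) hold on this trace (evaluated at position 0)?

□(ready → ¬blocked) is false at every position 0..8, so it never becomes true and ◇□(ready → ¬blocked) fails.

Violated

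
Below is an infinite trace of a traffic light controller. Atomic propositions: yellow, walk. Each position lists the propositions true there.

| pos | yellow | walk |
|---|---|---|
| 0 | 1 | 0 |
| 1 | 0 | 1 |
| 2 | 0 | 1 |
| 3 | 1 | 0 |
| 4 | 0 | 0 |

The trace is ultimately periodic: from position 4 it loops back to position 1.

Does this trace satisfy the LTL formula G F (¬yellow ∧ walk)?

Satisfied

F (¬yellow ∧ walk) holds at every position 0..4, and those are all positions ever visited, so G F (¬yellow ∧ walk) holds.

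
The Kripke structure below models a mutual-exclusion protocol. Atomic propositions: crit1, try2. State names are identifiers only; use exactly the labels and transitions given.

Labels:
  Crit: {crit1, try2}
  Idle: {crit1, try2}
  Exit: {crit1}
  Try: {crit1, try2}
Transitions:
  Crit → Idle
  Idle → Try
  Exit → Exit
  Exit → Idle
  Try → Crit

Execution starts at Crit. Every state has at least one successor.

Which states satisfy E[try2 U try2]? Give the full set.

States satisfying try2: {Crit, Idle, Try}.
States satisfying E[try2 U try2]: {Crit, Idle, Try}.

{Crit, Idle, Try}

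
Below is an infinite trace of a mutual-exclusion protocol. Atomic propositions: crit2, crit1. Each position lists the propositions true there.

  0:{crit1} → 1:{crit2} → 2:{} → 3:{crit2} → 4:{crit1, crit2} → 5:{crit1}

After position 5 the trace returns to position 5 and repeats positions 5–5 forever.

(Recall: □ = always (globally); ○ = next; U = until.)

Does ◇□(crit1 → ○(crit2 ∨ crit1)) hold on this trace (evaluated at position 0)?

Holds

□(crit1 → ○(crit2 ∨ crit1)) holds at position 0, which is reachable from 0, so ◇□(crit1 → ○(crit2 ∨ crit1)) holds.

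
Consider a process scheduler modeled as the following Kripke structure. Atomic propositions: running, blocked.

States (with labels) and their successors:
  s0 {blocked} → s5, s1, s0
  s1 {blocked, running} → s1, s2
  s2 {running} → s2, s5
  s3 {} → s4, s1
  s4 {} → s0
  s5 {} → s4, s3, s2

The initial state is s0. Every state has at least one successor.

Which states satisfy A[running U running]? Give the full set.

{s1, s2}

States satisfying running: {s1, s2}.
States satisfying A[running U running]: {s1, s2}.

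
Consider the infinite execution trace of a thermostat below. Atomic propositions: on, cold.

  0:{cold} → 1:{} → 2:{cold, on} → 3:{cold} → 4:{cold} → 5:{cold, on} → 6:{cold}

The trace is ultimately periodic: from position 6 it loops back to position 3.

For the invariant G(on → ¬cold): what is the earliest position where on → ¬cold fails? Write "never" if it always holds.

2

Check on → ¬cold at each position in order: 0 ✓, 1 ✓.
At position 2 the labels are {cold, on}, so on → ¬cold is false there. This is the first violation.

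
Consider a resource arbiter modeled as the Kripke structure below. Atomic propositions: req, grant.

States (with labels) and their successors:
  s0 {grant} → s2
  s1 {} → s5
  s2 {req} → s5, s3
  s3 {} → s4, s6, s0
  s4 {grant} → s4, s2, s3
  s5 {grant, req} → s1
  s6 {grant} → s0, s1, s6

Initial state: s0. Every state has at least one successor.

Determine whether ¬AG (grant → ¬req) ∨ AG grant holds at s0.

States satisfying grant → ¬req: {s0, s1, s2, s3, s4, s6}.
States satisfying AG (grant → ¬req): ∅.
States satisfying ¬AG (grant → ¬req): {s0, s1, s2, s3, s4, s5, s6}.
States satisfying grant: {s0, s4, s5, s6}.
States satisfying AG grant: ∅.
States satisfying ¬AG (grant → ¬req) ∨ AG grant: {s0, s1, s2, s3, s4, s5, s6}.
s0 ∈ Sat(¬AG (grant → ¬req) ∨ AG grant).

Holds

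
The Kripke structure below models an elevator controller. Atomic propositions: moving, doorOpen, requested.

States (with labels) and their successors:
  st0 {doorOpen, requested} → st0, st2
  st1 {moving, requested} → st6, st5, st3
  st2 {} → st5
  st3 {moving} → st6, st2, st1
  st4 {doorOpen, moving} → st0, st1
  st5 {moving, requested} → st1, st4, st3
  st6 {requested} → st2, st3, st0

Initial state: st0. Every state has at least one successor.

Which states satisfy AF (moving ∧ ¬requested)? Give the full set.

States satisfying moving ∧ ¬requested: {st3, st4}.
States satisfying AF (moving ∧ ¬requested): {st3, st4}.

{st3, st4}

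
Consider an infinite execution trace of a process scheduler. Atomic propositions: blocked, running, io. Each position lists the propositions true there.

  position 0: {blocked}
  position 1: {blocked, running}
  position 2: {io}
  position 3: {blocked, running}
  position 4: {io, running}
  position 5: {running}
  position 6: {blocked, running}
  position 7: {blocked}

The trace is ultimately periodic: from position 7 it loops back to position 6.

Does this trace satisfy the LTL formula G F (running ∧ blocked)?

Holds

F (running ∧ blocked) holds at every position 0..7, and those are all positions ever visited, so G F (running ∧ blocked) holds.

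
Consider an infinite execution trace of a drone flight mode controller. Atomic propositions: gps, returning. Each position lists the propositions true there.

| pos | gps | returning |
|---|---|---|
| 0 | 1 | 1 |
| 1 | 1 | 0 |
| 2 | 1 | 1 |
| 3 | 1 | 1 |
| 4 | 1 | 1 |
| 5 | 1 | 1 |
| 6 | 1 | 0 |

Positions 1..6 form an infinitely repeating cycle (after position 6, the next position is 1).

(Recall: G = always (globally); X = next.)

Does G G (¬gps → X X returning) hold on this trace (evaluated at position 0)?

Yes

G (¬gps → X X returning) holds at every position 0..6, and those are all positions ever visited, so G G (¬gps → X X returning) holds.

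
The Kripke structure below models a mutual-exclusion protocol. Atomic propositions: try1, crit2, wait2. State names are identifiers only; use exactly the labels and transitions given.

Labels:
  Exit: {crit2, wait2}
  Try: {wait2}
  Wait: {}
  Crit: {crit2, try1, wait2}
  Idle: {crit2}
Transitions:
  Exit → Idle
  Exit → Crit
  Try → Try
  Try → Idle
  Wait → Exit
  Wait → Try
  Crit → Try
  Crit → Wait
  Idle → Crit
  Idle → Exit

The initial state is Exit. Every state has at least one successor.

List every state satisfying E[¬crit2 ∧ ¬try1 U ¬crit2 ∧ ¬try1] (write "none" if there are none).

{Try, Wait}

States satisfying ¬crit2 ∧ ¬try1: {Try, Wait}.
States satisfying E[¬crit2 ∧ ¬try1 U ¬crit2 ∧ ¬try1]: {Try, Wait}.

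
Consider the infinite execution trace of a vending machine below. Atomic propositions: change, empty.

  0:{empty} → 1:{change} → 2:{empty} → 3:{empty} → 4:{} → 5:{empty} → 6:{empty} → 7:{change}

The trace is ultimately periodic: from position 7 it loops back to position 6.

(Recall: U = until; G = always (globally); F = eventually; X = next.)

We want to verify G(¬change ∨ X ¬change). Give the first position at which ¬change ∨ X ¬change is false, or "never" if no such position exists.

¬change ∨ X ¬change holds at every position 0..7, and those are all the positions the trace ever visits, so the invariant G(¬change ∨ X ¬change) is never violated.

never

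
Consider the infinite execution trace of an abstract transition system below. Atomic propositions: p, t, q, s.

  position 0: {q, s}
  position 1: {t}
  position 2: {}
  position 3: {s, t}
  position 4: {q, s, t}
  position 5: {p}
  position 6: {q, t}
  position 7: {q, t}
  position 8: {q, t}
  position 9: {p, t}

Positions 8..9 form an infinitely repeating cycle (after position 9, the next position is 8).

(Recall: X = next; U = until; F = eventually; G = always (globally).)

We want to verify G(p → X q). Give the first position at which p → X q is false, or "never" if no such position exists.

never

p → X q holds at every position 0..9, and those are all the positions the trace ever visits, so the invariant G(p → X q) is never violated.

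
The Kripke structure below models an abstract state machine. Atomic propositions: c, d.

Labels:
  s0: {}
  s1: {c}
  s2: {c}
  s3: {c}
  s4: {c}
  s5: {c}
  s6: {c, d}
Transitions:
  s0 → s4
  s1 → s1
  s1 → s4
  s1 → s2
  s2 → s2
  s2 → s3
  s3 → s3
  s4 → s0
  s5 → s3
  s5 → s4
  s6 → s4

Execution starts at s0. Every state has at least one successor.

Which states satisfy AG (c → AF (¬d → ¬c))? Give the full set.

States satisfying c → AF (¬d → ¬c): {s0, s4, s6}.
States satisfying AG (c → AF (¬d → ¬c)): {s0, s4, s6}.

{s0, s4, s6}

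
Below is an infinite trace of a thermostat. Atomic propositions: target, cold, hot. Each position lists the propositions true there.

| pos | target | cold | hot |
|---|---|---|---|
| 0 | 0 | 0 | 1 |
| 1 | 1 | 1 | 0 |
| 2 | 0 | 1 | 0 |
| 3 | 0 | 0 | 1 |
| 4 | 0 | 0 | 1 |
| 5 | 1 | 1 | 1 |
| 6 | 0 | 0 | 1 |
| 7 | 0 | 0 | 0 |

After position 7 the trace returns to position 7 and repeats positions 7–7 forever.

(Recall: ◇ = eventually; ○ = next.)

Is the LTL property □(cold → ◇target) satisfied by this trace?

Yes

cold → ◇target holds at every position 0..7, and those are all positions ever visited, so □(cold → ◇target) holds.
Positions where cold holds: 1, 2, 5.
Check ◇target at each: 1→ok, 2→ok, 5→ok.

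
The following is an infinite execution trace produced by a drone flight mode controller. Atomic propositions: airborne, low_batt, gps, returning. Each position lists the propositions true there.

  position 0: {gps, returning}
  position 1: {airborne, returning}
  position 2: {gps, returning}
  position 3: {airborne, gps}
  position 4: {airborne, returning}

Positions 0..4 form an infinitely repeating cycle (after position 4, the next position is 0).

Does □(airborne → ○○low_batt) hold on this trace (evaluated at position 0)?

airborne → ○○low_batt must hold at every position from 0 onward. It fails at position 1, so □(airborne → ○○low_batt) is false.
Positions where airborne holds: 1, 3, 4.
Check ○○low_batt at each: 1→fails, 3→fails, 4→fails.

Does not hold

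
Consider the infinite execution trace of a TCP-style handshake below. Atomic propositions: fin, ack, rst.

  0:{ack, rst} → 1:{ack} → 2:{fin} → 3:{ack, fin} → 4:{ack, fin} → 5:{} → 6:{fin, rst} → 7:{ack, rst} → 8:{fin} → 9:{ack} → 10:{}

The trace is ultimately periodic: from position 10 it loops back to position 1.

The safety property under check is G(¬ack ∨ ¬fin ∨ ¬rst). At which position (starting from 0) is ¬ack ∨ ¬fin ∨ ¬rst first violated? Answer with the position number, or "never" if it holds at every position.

never

¬ack ∨ ¬fin ∨ ¬rst holds at every position 0..10, and those are all the positions the trace ever visits, so the invariant G(¬ack ∨ ¬fin ∨ ¬rst) is never violated.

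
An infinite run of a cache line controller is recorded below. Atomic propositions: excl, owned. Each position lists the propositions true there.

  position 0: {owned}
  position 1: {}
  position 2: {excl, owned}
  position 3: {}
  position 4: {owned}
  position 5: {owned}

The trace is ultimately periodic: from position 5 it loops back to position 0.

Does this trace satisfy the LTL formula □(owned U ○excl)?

owned U ○excl must hold at every position from 0 onward. It fails at position 2, so □(owned U ○excl) is false.

Does not hold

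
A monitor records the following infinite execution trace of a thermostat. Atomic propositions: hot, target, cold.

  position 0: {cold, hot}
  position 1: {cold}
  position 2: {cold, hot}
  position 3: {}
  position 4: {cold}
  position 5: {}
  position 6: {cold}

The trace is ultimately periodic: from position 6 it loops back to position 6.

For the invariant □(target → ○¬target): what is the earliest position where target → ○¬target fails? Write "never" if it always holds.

target → ○¬target holds at every position 0..6, and those are all the positions the trace ever visits, so the invariant □(target → ○¬target) is never violated.

never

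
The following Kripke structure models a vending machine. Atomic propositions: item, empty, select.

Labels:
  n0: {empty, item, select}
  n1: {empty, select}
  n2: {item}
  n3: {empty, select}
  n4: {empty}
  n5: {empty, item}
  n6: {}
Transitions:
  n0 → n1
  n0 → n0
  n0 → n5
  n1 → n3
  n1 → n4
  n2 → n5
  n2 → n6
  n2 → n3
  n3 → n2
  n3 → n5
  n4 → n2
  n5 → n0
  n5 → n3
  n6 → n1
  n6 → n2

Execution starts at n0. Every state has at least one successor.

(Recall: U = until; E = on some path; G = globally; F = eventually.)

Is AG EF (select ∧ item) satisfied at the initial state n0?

States satisfying EF (select ∧ item): {n0, n1, n2, n3, n4, n5, n6}.
States satisfying AG EF (select ∧ item): {n0, n1, n2, n3, n4, n5, n6}.
Every state reachable from n0 satisfies EF (select ∧ item).
n0 ∈ Sat(AG EF (select ∧ item)).

Holds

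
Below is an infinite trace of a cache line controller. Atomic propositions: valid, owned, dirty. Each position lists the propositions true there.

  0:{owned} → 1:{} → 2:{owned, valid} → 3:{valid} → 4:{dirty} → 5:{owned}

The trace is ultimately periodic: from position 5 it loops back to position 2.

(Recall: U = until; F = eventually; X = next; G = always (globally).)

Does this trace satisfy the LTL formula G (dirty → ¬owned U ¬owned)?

Yes

dirty → ¬owned U ¬owned holds at every position 0..5, and those are all positions ever visited, so G (dirty → ¬owned U ¬owned) holds.
Positions where dirty holds: 4.
Check ¬owned U ¬owned at each: 4→ok.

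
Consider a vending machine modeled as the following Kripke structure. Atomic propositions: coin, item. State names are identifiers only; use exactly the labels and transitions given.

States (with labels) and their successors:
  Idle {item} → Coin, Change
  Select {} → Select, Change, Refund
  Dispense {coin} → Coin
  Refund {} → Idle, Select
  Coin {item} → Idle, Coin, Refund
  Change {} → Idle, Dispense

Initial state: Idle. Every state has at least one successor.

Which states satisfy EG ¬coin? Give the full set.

States satisfying ¬coin: {Idle, Select, Refund, Coin, Change}.
States satisfying EG ¬coin: {Idle, Select, Refund, Coin, Change}.

{Idle, Select, Refund, Coin, Change}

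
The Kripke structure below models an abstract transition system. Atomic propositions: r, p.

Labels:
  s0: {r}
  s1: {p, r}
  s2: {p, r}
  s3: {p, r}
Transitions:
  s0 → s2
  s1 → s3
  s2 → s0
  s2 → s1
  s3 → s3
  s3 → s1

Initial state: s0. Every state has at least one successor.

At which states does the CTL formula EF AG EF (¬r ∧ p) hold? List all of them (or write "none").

States satisfying AG EF (¬r ∧ p): ∅.
States satisfying EF AG EF (¬r ∧ p): ∅.

none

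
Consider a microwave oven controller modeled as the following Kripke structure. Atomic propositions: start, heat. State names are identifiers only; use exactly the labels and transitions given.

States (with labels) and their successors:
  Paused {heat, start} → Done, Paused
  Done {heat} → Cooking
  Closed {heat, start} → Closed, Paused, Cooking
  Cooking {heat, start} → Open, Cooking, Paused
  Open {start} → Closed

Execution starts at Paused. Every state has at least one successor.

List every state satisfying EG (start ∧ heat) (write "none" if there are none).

{Paused, Closed, Cooking}

States satisfying start ∧ heat: {Paused, Closed, Cooking}.
States satisfying EG (start ∧ heat): {Paused, Closed, Cooking}.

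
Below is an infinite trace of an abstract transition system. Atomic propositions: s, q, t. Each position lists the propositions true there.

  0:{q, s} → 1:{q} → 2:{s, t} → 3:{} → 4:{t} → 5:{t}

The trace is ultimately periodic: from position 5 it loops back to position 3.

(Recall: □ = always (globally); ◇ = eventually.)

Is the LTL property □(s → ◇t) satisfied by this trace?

s → ◇t holds at every position 0..5, and those are all positions ever visited, so □(s → ◇t) holds.
Positions where s holds: 0, 2.
Check ◇t at each: 0→ok, 2→ok.

Yes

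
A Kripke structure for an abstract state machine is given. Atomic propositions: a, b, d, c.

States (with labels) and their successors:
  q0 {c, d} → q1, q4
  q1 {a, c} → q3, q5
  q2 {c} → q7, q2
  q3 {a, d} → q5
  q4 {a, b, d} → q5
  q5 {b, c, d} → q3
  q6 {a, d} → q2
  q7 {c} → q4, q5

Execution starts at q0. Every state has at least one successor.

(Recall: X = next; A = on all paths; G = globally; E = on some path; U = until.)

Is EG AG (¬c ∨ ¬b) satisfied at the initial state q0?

Does not hold

States satisfying AG (¬c ∨ ¬b): ∅.
States satisfying EG AG (¬c ∨ ¬b): ∅.
No suitable path/successor from q0 witnesses the formula.
q0 ∉ Sat(EG AG (¬c ∨ ¬b)).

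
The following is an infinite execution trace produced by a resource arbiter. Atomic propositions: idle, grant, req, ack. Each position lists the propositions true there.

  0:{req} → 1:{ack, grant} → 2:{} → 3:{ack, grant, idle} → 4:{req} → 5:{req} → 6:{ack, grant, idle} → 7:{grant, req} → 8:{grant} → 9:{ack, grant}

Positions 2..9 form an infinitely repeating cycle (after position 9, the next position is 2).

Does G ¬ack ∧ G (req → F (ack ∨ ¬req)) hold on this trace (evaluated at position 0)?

Violated

¬ack must hold at every position from 0 onward. It fails at position 1, so G ¬ack is false.
req → F (ack ∨ ¬req) holds at every position 0..9, and those are all positions ever visited, so G (req → F (ack ∨ ¬req)) holds.
Positions where req holds: 0, 4, 5, 7.
Check F (ack ∨ ¬req) at each: 0→ok, 4→ok, 5→ok, 7→ok.
At position 0: G ¬ack is false; G (req → F (ack ∨ ¬req)) is true; so G ¬ack ∧ G (req → F (ack ∨ ¬req)) is false.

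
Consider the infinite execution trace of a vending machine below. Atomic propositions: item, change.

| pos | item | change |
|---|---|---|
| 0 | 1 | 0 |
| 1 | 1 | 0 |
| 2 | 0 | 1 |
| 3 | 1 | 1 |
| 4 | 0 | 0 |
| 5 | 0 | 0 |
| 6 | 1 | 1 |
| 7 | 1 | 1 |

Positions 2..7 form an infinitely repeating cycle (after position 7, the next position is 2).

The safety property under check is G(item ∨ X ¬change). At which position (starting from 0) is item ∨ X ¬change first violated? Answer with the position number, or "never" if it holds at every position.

2

Check item ∨ X ¬change at each position in order: 0 ✓, 1 ✓.
At position 2 the labels are {change} and the next position 3 has {change, item}, so item ∨ X ¬change is false there. This is the first violation.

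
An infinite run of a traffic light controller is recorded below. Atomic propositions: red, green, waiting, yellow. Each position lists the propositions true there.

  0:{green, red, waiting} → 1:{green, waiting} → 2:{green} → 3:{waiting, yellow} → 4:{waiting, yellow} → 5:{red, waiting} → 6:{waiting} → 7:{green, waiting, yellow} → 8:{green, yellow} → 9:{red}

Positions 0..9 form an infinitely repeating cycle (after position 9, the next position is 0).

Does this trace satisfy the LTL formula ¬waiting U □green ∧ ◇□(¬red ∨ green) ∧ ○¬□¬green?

Violated

The position after 0 is 1; ¬□¬green is true there.
At position 0: ¬waiting U □green ∧ ◇□(¬red ∨ green) is false; ○¬□¬green is true; so ¬waiting U □green ∧ ◇□(¬red ∨ green) ∧ ○¬□¬green is false.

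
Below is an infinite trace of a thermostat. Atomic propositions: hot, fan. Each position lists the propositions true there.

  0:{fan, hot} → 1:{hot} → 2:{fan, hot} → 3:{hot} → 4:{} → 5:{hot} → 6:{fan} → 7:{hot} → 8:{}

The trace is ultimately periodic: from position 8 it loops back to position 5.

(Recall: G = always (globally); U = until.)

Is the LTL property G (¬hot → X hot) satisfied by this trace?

¬hot → X hot holds at every position 0..8, and those are all positions ever visited, so G (¬hot → X hot) holds.
Positions where ¬hot holds: 4, 6, 8.
Check X hot at each: 4→ok, 6→ok, 8→ok.

Holds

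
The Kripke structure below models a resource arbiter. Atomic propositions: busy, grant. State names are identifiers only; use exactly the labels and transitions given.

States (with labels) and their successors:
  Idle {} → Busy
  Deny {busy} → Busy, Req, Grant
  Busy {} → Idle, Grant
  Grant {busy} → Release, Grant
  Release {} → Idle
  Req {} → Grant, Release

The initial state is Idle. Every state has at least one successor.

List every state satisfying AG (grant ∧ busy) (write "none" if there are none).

none

States satisfying grant ∧ busy: ∅.
States satisfying AG (grant ∧ busy): ∅.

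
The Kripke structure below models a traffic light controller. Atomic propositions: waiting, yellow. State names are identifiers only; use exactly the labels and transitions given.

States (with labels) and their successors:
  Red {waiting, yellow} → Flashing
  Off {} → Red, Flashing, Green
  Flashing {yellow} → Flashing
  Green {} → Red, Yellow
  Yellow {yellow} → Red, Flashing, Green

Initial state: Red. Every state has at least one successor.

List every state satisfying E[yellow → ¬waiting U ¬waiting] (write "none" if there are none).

{Off, Flashing, Green, Yellow}

States satisfying yellow → ¬waiting: {Off, Flashing, Green, Yellow}.
States satisfying ¬waiting: {Off, Flashing, Green, Yellow}.
States satisfying E[yellow → ¬waiting U ¬waiting]: {Off, Flashing, Green, Yellow}.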